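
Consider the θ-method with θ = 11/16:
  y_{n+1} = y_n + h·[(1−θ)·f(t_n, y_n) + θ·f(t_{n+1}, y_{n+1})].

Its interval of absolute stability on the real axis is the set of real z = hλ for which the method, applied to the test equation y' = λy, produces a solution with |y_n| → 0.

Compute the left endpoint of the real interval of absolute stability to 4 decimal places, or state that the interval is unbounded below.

With y'=λy (z=hλ):
  y_{n+1} = y_n + z·[5/16·y_n + 11/16·y_{n+1}] ⇒ (1 − 11/16z)y_{n+1} = (1 + 5/16z)y_n
  ⇒ R(z) = (1 + 5/16z)/(1 − 11/16z).

Find x<0 with |R(x)|<1.
x=-0.67: |R|=0.5413
x=-2: |R|=0.1579
x=-10: |R|=0.2698
x=-100: |R|=0.4337
θ=11/16≥1/2 ⇒ |1+5/16x|<|1−11/16x| ∀x<0 ⇒ unbounded interval.

interval (−∞, 0).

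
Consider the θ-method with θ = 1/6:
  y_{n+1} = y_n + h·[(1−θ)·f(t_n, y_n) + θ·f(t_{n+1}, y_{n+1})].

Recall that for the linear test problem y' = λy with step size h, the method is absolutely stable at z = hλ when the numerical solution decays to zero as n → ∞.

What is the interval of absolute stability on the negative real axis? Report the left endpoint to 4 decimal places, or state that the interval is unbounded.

Test eqn y'=λy, z=hλ:
  y_{n+1} = y_n + z·[5/6·y_n + 1/6·y_{n+1}] ⇒ (1 − 1/6z)y_{n+1} = (1 + 5/6z)y_n
  so R(z) = (1 + 5/6z)/(1 − 1/6z).

Find x<0 with |R(x)|<1.
x=-1.36: |R|=0.1087
R=−1: 1+5/6x = −1+1/6x ⇒ -2/3x=2 ⇒ x=2/(-2/3)=-3.0000
Confirm numerically:
  x=-2.753: |R|=0.88712 <1
  x=-2.513: |R|=0.77117 <1
  x=-2.341: |R|=0.68397 <1
  x=-3.451: |R|=1.19088 >1
  x=-3.432: |R|=1.18321 >1
  x=-3.132: |R|=1.05782 >1
So |R|<1 on (-3.0000, 0).

(-3.0000, 0).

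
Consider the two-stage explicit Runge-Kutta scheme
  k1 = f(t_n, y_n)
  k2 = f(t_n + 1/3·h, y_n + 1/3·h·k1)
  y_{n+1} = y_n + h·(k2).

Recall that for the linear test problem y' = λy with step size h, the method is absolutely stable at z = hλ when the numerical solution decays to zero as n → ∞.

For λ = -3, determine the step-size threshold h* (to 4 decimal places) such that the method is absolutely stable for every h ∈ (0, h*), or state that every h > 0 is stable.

(-3.0000,0); λ=-3 ⇒ h* = (3)/3 = 1.0000.

With y'=λy (z=hλ):
  k1=λy_n ⇒ h·k1=z·y_n;  k2=λ(1+1/3z)y_n ⇒ h·k2=z(1+1/3z)y_n
  y_{n+1}/y_n = 1 + z(1+1/3z) = 1 + z + 1/3z²
  Hence R(z) = 1 + z + 1/3z².

Solve |R(x)|<1 on ℝ⁻.
x=-1.09: |R|=0.3060
R=1: x+1/3x²=0 ⇒ x=−3=-3.0000; min R=1−1/(4·1/3)=0.2500>−1
Confirm numerically:
  x=-2.942: |R|=0.94312 <1
  x=-2.889: |R|=0.89311 <1
  x=-2.654: |R|=0.69391 <1
  x=-3.392: |R|=1.44322 >1
  x=-3.267: |R|=1.29076 >1
  x=-3.146: |R|=1.15311 >1
Interval (-3.0000, 0).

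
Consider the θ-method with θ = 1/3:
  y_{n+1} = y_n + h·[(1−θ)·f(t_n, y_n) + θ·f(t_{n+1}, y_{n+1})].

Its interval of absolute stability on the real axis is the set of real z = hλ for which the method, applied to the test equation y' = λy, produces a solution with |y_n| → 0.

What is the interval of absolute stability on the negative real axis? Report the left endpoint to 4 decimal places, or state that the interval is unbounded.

(-6.0000, 0).

With y'=λy (z=hλ):
  y_{n+1} = y_n + z·[2/3·y_n + 1/3·y_{n+1}] ⇒ (1 − 1/3z)y_{n+1} = (1 + 2/3z)y_n
  ⇒ R(z) = (1 + 2/3z)/(1 − 1/3z).

Need |R(x)|<1, x<0.
x=-1.57: |R|=0.0306
R=−1: 1+2/3x = −1+1/3x ⇒ -1/3x=2 ⇒ x=2/(-1/3)=-6.0000
Confirm numerically:
  x=-3.999: |R|=0.71410 <1
  x=-3.539: |R|=0.62364 <1
  x=-2.904: |R|=0.47561 <1
  x=-6.536: |R|=1.05621 >1
  x=-6.500: |R|=1.05263 >1
  x=-6.145: |R|=1.01586 >1
So |R|<1 on (-6.0000, 0).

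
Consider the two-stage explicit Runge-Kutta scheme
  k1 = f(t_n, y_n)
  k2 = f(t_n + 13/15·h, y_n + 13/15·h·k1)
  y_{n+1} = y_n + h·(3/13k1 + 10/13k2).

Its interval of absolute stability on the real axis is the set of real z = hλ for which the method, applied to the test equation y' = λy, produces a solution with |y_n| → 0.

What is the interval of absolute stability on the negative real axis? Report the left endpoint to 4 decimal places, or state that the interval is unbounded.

On y'=λy, z=hλ:
  k1=λy_n ⇒ h·k1=z·y_n;  k2=λ(1+13/15z)y_n ⇒ h·k2=z(1+13/15z)y_n
  y_{n+1}/y_n = 1 + 3/13z + 10/13z(1+13/15z) = 1 + z + 2/3z²
  ⇒ R(z) = 1 + z + 2/3z².

Boundary: |R(x)|=1, x<0.
x=-1.68: |R|=1.2016
R=1: x+2/3x²=0 ⇒ x=−3/2=-1.5000; min R=1−1/(4·2/3)=0.6250>−1
Confirm numerically:
  x=-1.063: |R|=0.69031 <1
  x=-0.733: |R|=0.62519 <1
  x=-0.699: |R|=0.62673 <1
  x=-0.655: |R|=0.63102 <1
  x=-1.968: |R|=1.61402 >1
  x=-1.555: |R|=1.05702 >1
Stable set (-1.5000, 0).

z∈(-1.5000,0).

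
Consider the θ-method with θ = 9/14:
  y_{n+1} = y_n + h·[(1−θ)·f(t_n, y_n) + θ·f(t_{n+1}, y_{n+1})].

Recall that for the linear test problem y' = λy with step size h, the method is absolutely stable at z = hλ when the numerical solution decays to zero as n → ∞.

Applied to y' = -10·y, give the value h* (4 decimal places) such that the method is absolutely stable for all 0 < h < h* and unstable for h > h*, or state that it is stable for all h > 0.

unbounded; (−∞, 0). Any h>0 works for λ=-10.

Set f=λy, z=hλ:
  y_{n+1} = y_n + z·[5/14·y_n + 9/14·y_{n+1}] ⇒ (1 − 9/14z)y_{n+1} = (1 + 5/14z)y_n
  ⇒ R(z) = (1 + 5/14z)/(1 − 9/14z).

Boundary: |R(x)|=1, x<0.
x=-1.37: |R|=0.2716
x=-2: |R|=0.1250
x=-10: |R|=0.3462
x=-100: |R|=0.5317
θ=9/14≥1/2 ⇒ |1+5/14x|<|1−9/14x| ∀x<0 ⇒ interval (−∞,0).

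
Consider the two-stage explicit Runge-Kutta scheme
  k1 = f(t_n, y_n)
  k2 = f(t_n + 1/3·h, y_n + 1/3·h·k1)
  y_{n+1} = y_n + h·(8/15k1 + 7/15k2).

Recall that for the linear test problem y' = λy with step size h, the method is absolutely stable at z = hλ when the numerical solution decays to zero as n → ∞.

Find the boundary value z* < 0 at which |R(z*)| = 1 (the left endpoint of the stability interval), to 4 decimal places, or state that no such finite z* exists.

Set f=λy, z=hλ:
  k1=λy_n ⇒ h·k1=z·y_n;  k2=λ(1+1/3z)y_n ⇒ h·k2=z(1+1/3z)y_n
  y_{n+1}/y_n = 1 + 8/15z + 7/15z(1+1/3z) = 1 + z + 7/45z²
  ⇒ R(z) = 1 + z + 7/45z².

Find x<0 with |R(x)|<1.
x=-0.44: |R|=0.5901
R=1: x+7/45x²=0 ⇒ x=−45/7=-6.4286; min R=1−1/(4·7/45)=-0.6071>−1
Confirm numerically:
  x=-6.221: |R|=0.79913 <1
  x=-3.834: |R|=0.54740 <1
  x=-3.763: |R|=0.56031 <1
  x=-6.994: |R|=1.61516 >1
  x=-6.861: |R|=1.46152 >1
  x=-6.845: |R|=1.44340 >1
Interval (-6.4286, 0).

left endpoint -6.4286.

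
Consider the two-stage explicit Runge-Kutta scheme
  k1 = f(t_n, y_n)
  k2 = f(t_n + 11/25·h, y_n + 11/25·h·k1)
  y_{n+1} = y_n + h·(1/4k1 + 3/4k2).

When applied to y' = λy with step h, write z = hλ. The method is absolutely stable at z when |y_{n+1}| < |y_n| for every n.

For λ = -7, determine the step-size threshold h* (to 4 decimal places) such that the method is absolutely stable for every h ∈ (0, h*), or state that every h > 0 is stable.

(-3.0303,0); λ=-7 ⇒ h* = (100/33)/7 = 0.4329.

On y'=λy, z=hλ:
  k1=λy_n ⇒ h·k1=z·y_n;  k2=λ(1+11/25z)y_n ⇒ h·k2=z(1+11/25z)y_n
  y_{n+1}/y_n = 1 + 1/4z + 3/4z(1+11/25z) = 1 + z + 33/100z²
  R(z) = 1 + z + 33/100z².

Solve |R(x)|<1 on ℝ⁻.
x=-1.43: |R|=0.2448
R=1: x+33/100x²=0 ⇒ x=−100/33=-3.0303; min R=1−1/(4·33/100)=0.2424>−1
Confirm numerically:
  x=-2.482: |R|=0.55091 <1
  x=-1.905: |R|=0.29258 <1
  x=-1.680: |R|=0.25139 <1
  x=-3.310: |R|=1.30551 >1
  x=-3.094: |R|=1.06504 >1
Stable set (-3.0303, 0).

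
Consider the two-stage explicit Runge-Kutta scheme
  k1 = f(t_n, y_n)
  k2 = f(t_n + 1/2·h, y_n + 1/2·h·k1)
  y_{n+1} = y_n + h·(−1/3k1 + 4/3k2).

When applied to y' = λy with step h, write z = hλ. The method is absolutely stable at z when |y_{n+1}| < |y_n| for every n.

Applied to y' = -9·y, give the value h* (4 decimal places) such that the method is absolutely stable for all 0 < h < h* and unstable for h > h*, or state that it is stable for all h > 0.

On y'=λy, z=hλ:
  k1=λy_n ⇒ h·k1=z·y_n;  k2=λ(1+1/2z)y_n ⇒ h·k2=z(1+1/2z)y_n
  y_{n+1}/y_n = 1 − 1/3z + 4/3z(1+1/2z) = 1 + z + 2/3z²
  Hence R(z) = 1 + z + 2/3z².

Solve |R(x)|<1 on ℝ⁻.
x=-0.84: |R|=0.6304
R=1: x+2/3x²=0 ⇒ x=−3/2=-1.5000; min R=1−1/(4·2/3)=0.6250>−1
Confirm numerically:
  x=-1.253: |R|=0.79367 <1
  x=-1.235: |R|=0.78182 <1
  x=-0.771: |R|=0.62529 <1
  x=-2.064: |R|=1.77606 >1
  x=-1.672: |R|=1.19172 >1
So |R|<1 on (-1.5000, 0).

(-1.5000,0); λ=-9 ⇒ h* = (3/2)/9 = 0.1667.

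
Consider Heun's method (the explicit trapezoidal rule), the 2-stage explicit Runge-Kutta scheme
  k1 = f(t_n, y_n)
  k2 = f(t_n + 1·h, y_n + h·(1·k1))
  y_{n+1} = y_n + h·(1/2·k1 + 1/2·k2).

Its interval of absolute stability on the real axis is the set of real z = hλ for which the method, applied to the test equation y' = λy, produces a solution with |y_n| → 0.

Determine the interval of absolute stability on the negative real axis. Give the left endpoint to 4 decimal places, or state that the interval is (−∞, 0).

Test eqn y'=λy, z=hλ:
  order 2, 2-stage ⇒ R(z)=1+z+z^2/2
  (e.g. R(-1.13)=0.50845, |R|=0.50845)

Need |R(x)|<1, x<0.
x=-1.13: |R|=0.5085
|R(-2.03)|=1.0304 |R(-2.01)|=1.0100 |R(-1.23)|=0.5264
Bisect:
  x_lo=-2.4362 |R|=1.5313  x_hi=-0.3371 |R|=0.7197
  mid=-1.38664 |R|=0.57474 →hi
  mid=-1.91141 |R|=0.91534 →hi
  mid=-2.17380 |R|=1.18890 →lo
  mid=-2.04261 |R|=1.04351 →lo
  mid=-1.97701 |R|=0.97727 →hi
  mid=-2.00981 |R|=1.00986 →lo
  mid=-1.99341 |R|=0.99343 →hi
  ...
  [-2.00007,-1.99994] ⇒ x*=-2.0000
Interval (-2.0000, 0).

z∈(-2.0000,0).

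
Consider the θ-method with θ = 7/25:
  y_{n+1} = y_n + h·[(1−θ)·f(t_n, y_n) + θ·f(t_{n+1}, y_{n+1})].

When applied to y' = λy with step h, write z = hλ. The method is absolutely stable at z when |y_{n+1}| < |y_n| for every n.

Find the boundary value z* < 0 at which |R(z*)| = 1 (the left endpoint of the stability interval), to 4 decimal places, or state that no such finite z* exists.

Test eqn y'=λy, z=hλ:
  y_{n+1} = y_n + z·[18/25·y_n + 7/25·y_{n+1}] ⇒ (1 − 7/25z)y_{n+1} = (1 + 18/25z)y_n
  so R(z) = (1 + 18/25z)/(1 − 7/25z).

Solve |R(x)|<1 on ℝ⁻.
x=-1.34: |R|=0.0256
R=−1: 1+18/25x = −1+7/25x ⇒ -11/25x=2 ⇒ x=2/(-11/25)=-4.5455
Confirm numerically:
  x=-3.899: |R|=0.86402 <1
  x=-3.555: |R|=0.78160 <1
  x=-2.449: |R|=0.45279 <1
  x=-2.288: |R|=0.39458 <1
  x=-4.890: |R|=1.06399 >1
  x=-4.614: |R|=1.01316 >1
Stable set (-4.5455, 0).

z* = -4.5455.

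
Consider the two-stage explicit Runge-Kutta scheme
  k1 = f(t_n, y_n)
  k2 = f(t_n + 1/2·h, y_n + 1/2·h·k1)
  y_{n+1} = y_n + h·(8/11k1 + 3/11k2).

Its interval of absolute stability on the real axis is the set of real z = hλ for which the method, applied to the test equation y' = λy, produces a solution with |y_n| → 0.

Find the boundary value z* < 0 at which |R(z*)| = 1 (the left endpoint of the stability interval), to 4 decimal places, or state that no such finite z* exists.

left endpoint -7.3333.

Test eqn y'=λy, z=hλ:
  k1=λy_n ⇒ h·k1=z·y_n;  k2=λ(1+1/2z)y_n ⇒ h·k2=z(1+1/2z)y_n
  y_{n+1}/y_n = 1 + 8/11z + 3/11z(1+1/2z) = 1 + z + 3/22z²
  Hence R(z) = 1 + z + 3/22z².

Find x<0 with |R(x)|<1.
x=-0.45: |R|=0.5776
R=1: x+3/22x²=0 ⇒ x=−22/3=-7.3333; min R=1−1/(4·3/22)=-0.8333>−1
Confirm numerically:
  x=-7.291: |R|=0.95791 <1
  x=-7.017: |R|=0.69731 <1
  x=-6.522: |R|=0.27843 <1
  x=-3.826: |R|=0.82987 <1
  x=-7.930: |R|=1.64521 >1
  x=-7.718: |R|=1.40484 >1
  x=-7.524: |R|=1.19562 >1
Stable set (-7.3333, 0).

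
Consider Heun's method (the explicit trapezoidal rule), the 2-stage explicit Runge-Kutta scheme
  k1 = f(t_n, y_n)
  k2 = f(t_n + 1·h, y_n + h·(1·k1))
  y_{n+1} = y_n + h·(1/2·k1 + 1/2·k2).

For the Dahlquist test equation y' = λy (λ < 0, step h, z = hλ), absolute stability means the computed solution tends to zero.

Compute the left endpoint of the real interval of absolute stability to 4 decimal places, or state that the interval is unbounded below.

left endpoint -2.0000.

With y'=λy (z=hλ):
  order 2, 2-stage ⇒ R(z)=1+z+z^2/2
  (e.g. R(-1.54)=0.64580, |R|=0.64580)

Find x<0 with |R(x)|<1.
x=-1.54: |R|=0.6458
|R(-1.7)|=0.7450 |R(-1.55)|=0.6513 |R(-1.37)|=0.5685
Bisect:
  x_lo=-2.4740 |R|=1.5864  x_hi=-0.3816 |R|=0.6912
  mid=-1.42783 |R|=0.59152 →hi
  mid=-1.95093 |R|=0.95213 →hi
  mid=-2.21247 |R|=1.23505 →lo
  mid=-2.08170 |R|=1.08504 →lo
  mid=-2.01631 |R|=1.01645 →lo
  mid=-1.98362 |R|=0.98375 →hi
  mid=-1.99997 |R|=0.99997 →hi
  mid=-2.00814 |R|=1.00817 →lo
  mid=-2.00405 |R|=1.00406 →lo
  ...
  [-2.00009,-1.99997] ⇒ x*=-2.0000
Interval (-2.0000, 0).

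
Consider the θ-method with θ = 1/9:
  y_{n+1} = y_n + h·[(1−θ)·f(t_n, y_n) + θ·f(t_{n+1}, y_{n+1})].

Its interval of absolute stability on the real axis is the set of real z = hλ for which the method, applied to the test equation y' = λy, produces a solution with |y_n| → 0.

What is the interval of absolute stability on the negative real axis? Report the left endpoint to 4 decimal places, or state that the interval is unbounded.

(-2.5714, 0).

On y'=λy, z=hλ:
  y_{n+1} = y_n + z·[8/9·y_n + 1/9·y_{n+1}] ⇒ (1 − 1/9z)y_{n+1} = (1 + 8/9z)y_n
  R(z) = (1 + 8/9z)/(1 − 1/9z).

Boundary: |R(x)|=1, x<0.
x=-0.52: |R|=0.5084
R=−1: 1+8/9x = −1+1/9x ⇒ -7/9x=2 ⇒ x=2/(-7/9)=-2.5714
Confirm numerically:
  x=-1.556: |R|=0.32664 <1
  x=-1.549: |R|=0.32155 <1
  x=-1.413: |R|=0.22126 <1
  x=-1.214: |R|=0.06971 <1
  x=-2.895: |R|=1.19042 >1
  x=-2.821: |R|=1.14779 >1
  x=-2.779: |R|=1.12336 >1
Stable set (-2.5714, 0).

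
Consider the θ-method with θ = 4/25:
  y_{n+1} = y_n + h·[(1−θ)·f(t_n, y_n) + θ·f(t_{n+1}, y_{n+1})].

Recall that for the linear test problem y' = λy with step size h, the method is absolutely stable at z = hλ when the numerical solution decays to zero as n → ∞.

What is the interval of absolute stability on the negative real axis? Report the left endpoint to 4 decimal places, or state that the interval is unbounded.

With y'=λy (z=hλ):
  y_{n+1} = y_n + z·[21/25·y_n + 4/25·y_{n+1}] ⇒ (1 − 4/25z)y_{n+1} = (1 + 21/25z)y_n
  R(z) = (1 + 21/25z)/(1 − 4/25z).

Boundary: |R(x)|=1, x<0.
x=-1.14: |R|=0.0359
R=−1: 1+21/25x = −1+4/25x ⇒ -17/25x=2 ⇒ x=2/(-17/25)=-2.9412
Confirm numerically:
  x=-2.707: |R|=0.88889 <1
  x=-2.677: |R|=0.87423 <1
  x=-1.744: |R|=0.36352 <1
  x=-1.383: |R|=0.13242 <1
  x=-3.078: |R|=1.06234 >1
  x=-2.993: |R|=1.02383 >1
Stable set (-2.9412, 0).

(-2.9412, 0).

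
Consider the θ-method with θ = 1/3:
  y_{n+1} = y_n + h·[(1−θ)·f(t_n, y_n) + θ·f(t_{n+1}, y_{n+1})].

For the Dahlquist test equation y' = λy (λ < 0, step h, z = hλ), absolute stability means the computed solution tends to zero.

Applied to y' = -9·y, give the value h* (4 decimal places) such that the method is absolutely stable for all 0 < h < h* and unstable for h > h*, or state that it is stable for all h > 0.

(-6.0000,0); λ=-9 ⇒ h* = (6)/9 = 0.6667.

With y'=λy (z=hλ):
  y_{n+1} = y_n + z·[2/3·y_n + 1/3·y_{n+1}] ⇒ (1 − 1/3z)y_{n+1} = (1 + 2/3z)y_n
  Hence R(z) = (1 + 2/3z)/(1 − 1/3z).

Solve |R(x)|<1 on ℝ⁻.
x=-0.92: |R|=0.2959
R=−1: 1+2/3x = −1+1/3x ⇒ -1/3x=2 ⇒ x=2/(-1/3)=-6.0000
Confirm numerically:
  x=-5.252: |R|=0.90936 <1
  x=-3.235: |R|=0.55654 <1
  x=-2.987: |R|=0.49674 <1
  x=-6.163: |R|=1.01779 >1
  x=-6.093: |R|=1.01023 >1
Interval (-6.0000, 0).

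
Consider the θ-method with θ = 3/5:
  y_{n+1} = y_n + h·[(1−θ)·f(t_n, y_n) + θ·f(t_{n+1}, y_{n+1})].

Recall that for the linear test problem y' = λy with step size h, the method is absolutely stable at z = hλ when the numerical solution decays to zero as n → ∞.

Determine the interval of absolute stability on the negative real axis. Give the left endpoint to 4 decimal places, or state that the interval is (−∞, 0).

interval (−∞, 0).

Set f=λy, z=hλ:
  y_{n+1} = y_n + z·[2/5·y_n + 3/5·y_{n+1}] ⇒ (1 − 3/5z)y_{n+1} = (1 + 2/5z)y_n
  Hence R(z) = (1 + 2/5z)/(1 − 3/5z).

Solve |R(x)|<1 on ℝ⁻.
x=-1.08: |R|=0.3447
x=-2: |R|=0.0909
x=-10: |R|=0.4286
x=-100: |R|=0.6393
θ=3/5≥1/2 ⇒ |1+2/5x|<|1−3/5x| ∀x<0 ⇒ stable on all of ℝ⁻.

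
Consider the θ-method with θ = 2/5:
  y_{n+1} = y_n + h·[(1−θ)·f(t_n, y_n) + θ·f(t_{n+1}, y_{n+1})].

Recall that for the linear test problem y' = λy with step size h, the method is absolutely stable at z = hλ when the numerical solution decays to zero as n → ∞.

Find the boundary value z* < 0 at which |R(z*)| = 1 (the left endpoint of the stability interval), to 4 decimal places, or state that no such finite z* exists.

left endpoint -10.0000.

On y'=λy, z=hλ:
  y_{n+1} = y_n + z·[3/5·y_n + 2/5·y_{n+1}] ⇒ (1 − 2/5z)y_{n+1} = (1 + 3/5z)y_n
  R(z) = (1 + 3/5z)/(1 − 2/5z).

Boundary: |R(x)|=1, x<0.
x=-1.39: |R|=0.1067
R=−1: 1+3/5x = −1+2/5x ⇒ -1/5x=2 ⇒ x=2/(-1/5)=-10.0000
Confirm numerically:
  x=-7.634: |R|=0.88326 <1
  x=-6.764: |R|=0.82535 <1
  x=-5.831: |R|=0.74979 <1
  x=-5.728: |R|=0.74040 <1
  x=-10.338: |R|=1.01316 >1
  x=-10.297: |R|=1.01160 >1
Stable set (-10.0000, 0).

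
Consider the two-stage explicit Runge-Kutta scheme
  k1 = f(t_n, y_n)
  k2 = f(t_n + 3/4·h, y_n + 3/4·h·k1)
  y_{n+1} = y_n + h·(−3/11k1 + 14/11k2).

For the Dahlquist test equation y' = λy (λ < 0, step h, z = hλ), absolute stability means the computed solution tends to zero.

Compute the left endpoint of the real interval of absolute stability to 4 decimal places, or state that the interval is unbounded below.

On y'=λy, z=hλ:
  k1=λy_n ⇒ h·k1=z·y_n;  k2=λ(1+3/4z)y_n ⇒ h·k2=z(1+3/4z)y_n
  y_{n+1}/y_n = 1 − 3/11z + 14/11z(1+3/4z) = 1 + z + 21/22z²
  ⇒ R(z) = 1 + z + 21/22z².

Find x<0 with |R(x)|<1.
x=-0.48: |R|=0.7399
R=1: x+21/22x²=0 ⇒ x=−22/21=-1.0476; min R=1−1/(4·21/22)=0.7381>−1
Confirm numerically:
  x=-0.967: |R|=0.92558 <1
  x=-0.895: |R|=0.86961 <1
  x=-0.546: |R|=0.73857 <1
  x=-1.618: |R|=1.88093 >1
  x=-1.497: |R|=1.64214 >1
  x=-1.152: |R|=1.11478 >1
Stable set (-1.0476, 0).

z* = -1.0476.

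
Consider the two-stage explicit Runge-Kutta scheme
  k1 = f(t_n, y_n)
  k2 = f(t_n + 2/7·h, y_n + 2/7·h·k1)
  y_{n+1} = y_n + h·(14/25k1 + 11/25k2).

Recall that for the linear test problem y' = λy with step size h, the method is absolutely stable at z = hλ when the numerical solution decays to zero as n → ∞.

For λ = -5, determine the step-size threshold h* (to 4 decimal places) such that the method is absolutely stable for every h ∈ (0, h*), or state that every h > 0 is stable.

Test eqn y'=λy, z=hλ:
  k1=λy_n ⇒ h·k1=z·y_n;  k2=λ(1+2/7z)y_n ⇒ h·k2=z(1+2/7z)y_n
  y_{n+1}/y_n = 1 + 14/25z + 11/25z(1+2/7z) = 1 + z + 22/175z²
  so R(z) = 1 + z + 22/175z².

Need |R(x)|<1, x<0.
x=-0.3: |R|=0.7113
R=1: x+22/175x²=0 ⇒ x=−175/22=-7.9545; min R=1−1/(4·22/175)=-0.9886>−1
Confirm numerically:
  x=-7.363: |R|=0.45245 <1
  x=-6.221: |R|=0.35575 <1
  x=-5.906: |R|=0.52098 <1
  x=-3.671: |R|=0.97684 <1
  x=-8.549: |R|=1.63888 >1
  x=-8.101: |R|=1.14915 >1
Interval (-7.9545, 0).

(-7.9545,0); λ=-5 ⇒ h* = (175/22)/5 = 1.5909.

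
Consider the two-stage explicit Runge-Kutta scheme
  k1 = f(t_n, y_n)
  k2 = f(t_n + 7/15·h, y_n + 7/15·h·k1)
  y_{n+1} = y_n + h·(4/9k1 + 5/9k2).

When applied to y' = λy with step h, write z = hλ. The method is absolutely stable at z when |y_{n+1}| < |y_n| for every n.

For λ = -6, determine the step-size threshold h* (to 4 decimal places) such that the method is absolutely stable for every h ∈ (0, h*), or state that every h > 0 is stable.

Test eqn y'=λy, z=hλ:
  k1=λy_n ⇒ h·k1=z·y_n;  k2=λ(1+7/15z)y_n ⇒ h·k2=z(1+7/15z)y_n
  y_{n+1}/y_n = 1 + 4/9z + 5/9z(1+7/15z) = 1 + z + 7/27z²
  ⇒ R(z) = 1 + z + 7/27z².

Solve |R(x)|<1 on ℝ⁻.
x=-0.82: |R|=0.3543
R=1: x+7/27x²=0 ⇒ x=−27/7=-3.8571; min R=1−1/(4·7/27)=0.0357>−1
Confirm numerically:
  x=-3.628: |R|=0.78447 <1
  x=-2.067: |R|=0.04068 <1
  x=-1.669: |R|=0.05318 <1
  x=-4.251: |R|=1.43407 >1
  x=-4.012: |R|=1.16107 >1
  x=-3.996: |R|=1.14386 >1
So |R|<1 on (-3.8571, 0).

(-3.8571,0); λ=-6 ⇒ h* = (27/7)/6 = 0.6429.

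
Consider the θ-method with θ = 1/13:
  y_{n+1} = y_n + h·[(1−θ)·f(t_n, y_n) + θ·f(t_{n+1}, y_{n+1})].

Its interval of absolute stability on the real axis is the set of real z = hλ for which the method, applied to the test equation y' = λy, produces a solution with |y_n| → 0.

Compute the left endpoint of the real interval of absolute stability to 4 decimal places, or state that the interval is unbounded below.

With y'=λy (z=hλ):
  y_{n+1} = y_n + z·[12/13·y_n + 1/13·y_{n+1}] ⇒ (1 − 1/13z)y_{n+1} = (1 + 12/13z)y_n
  so R(z) = (1 + 12/13z)/(1 − 1/13z).

Need |R(x)|<1, x<0.
x=-0.95: |R|=0.1147
R=−1: 1+12/13x = −1+1/13x ⇒ -11/13x=2 ⇒ x=2/(-11/13)=-2.3636
Confirm numerically:
  x=-1.571: |R|=0.40162 <1
  x=-1.233: |R|=0.12619 <1
  x=-1.078: |R|=0.00455 <1
  x=-2.800: |R|=1.30380 >1
  x=-2.785: |R|=1.29363 >1
  x=-2.594: |R|=1.16250 >1
Interval (-2.3636, 0).

left endpoint -2.3636.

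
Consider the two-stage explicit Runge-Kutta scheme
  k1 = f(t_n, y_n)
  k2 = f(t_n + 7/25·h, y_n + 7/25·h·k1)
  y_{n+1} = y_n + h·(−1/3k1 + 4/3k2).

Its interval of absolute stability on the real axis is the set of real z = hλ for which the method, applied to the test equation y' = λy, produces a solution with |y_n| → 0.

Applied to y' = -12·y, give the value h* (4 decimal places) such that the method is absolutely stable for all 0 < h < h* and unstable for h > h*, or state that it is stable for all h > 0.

(-2.6786,0); λ=-12 ⇒ h* = (75/28)/12 = 0.2232.

Set f=λy, z=hλ:
  k1=λy_n ⇒ h·k1=z·y_n;  k2=λ(1+7/25z)y_n ⇒ h·k2=z(1+7/25z)y_n
  y_{n+1}/y_n = 1 − 1/3z + 4/3z(1+7/25z) = 1 + z + 28/75z²
  R(z) = 1 + z + 28/75z².

Solve |R(x)|<1 on ℝ⁻.
x=-0.74: |R|=0.4644
R=1: x+28/75x²=0 ⇒ x=−75/28=-2.6786; min R=1−1/(4·28/75)=0.3304>−1
Confirm numerically:
  x=-2.562: |R|=0.88850 <1
  x=-1.534: |R|=0.34451 <1
  x=-1.105: |R|=0.35085 <1
  x=-3.065: |R|=1.44218 >1
  x=-2.863: |R|=1.19713 >1
  x=-2.705: |R|=1.02669 >1
Stable set (-2.6786, 0).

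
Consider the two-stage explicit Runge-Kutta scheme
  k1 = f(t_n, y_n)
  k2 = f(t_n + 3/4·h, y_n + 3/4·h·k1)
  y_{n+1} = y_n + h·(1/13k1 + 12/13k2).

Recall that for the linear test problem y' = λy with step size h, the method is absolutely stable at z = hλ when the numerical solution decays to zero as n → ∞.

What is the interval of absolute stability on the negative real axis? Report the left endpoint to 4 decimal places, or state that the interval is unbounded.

Set f=λy, z=hλ:
  k1=λy_n ⇒ h·k1=z·y_n;  k2=λ(1+3/4z)y_n ⇒ h·k2=z(1+3/4z)y_n
  y_{n+1}/y_n = 1 + 1/13z + 12/13z(1+3/4z) = 1 + z + 9/13z²
  so R(z) = 1 + z + 9/13z².

Solve |R(x)|<1 on ℝ⁻.
x=-0.85: |R|=0.6502
R=1: x+9/13x²=0 ⇒ x=−13/9=-1.4444; min R=1−1/(4·9/13)=0.6389>−1
Confirm numerically:
  x=-1.299: |R|=0.86920 <1
  x=-1.266: |R|=0.84360 <1
  x=-0.914: |R|=0.66435 <1
  x=-0.679: |R|=0.64018 <1
  x=-2.009: |R|=1.78521 >1
  x=-1.760: |R|=1.38449 >1
  x=-1.704: |R|=1.30620 >1
So |R|<1 on (-1.4444, 0).

z∈(-1.4444,0).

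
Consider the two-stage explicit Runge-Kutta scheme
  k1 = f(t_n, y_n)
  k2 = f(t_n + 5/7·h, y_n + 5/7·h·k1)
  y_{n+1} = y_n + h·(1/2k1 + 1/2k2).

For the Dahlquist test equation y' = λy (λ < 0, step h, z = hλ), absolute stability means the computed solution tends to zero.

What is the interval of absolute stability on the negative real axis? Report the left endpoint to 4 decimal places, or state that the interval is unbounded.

(-2.8000, 0).

Test eqn y'=λy, z=hλ:
  k1=λy_n ⇒ h·k1=z·y_n;  k2=λ(1+5/7z)y_n ⇒ h·k2=z(1+5/7z)y_n
  y_{n+1}/y_n = 1 + 1/2z + 1/2z(1+5/7z) = 1 + z + 5/14z²
  so R(z) = 1 + z + 5/14z².

Need |R(x)|<1, x<0.
x=-0.71: |R|=0.4700
R=1: x+5/14x²=0 ⇒ x=−14/5=-2.8000; min R=1−1/(4·5/14)=0.3000>−1
Confirm numerically:
  x=-2.505: |R|=0.73608 <1
  x=-2.502: |R|=0.73372 <1
  x=-2.351: |R|=0.62300 <1
  x=-1.163: |R|=0.32006 <1
  x=-3.307: |R|=1.59880 >1
  x=-3.020: |R|=1.23729 >1
Stable set (-2.8000, 0).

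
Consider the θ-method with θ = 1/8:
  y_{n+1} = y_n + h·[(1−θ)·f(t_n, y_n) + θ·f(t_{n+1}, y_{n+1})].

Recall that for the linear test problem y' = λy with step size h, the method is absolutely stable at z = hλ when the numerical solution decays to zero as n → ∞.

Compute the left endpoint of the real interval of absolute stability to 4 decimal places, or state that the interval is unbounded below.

Set f=λy, z=hλ:
  y_{n+1} = y_n + z·[7/8·y_n + 1/8·y_{n+1}] ⇒ (1 − 1/8z)y_{n+1} = (1 + 7/8z)y_n
  Hence R(z) = (1 + 7/8z)/(1 − 1/8z).

Solve |R(x)|<1 on ℝ⁻.
x=-0.88: |R|=0.2072
R=−1: 1+7/8x = −1+1/8x ⇒ -3/4x=2 ⇒ x=2/(-3/4)=-2.6667
Confirm numerically:
  x=-1.954: |R|=0.57042 <1
  x=-1.816: |R|=0.48003 <1
  x=-1.320: |R|=0.13305 <1
  x=-1.144: |R|=0.00087 <1
  x=-2.893: |R|=1.12467 >1
  x=-2.754: |R|=1.04873 >1
  x=-2.741: |R|=1.04152 >1
So |R|<1 on (-2.6667, 0).

left endpoint -2.6667.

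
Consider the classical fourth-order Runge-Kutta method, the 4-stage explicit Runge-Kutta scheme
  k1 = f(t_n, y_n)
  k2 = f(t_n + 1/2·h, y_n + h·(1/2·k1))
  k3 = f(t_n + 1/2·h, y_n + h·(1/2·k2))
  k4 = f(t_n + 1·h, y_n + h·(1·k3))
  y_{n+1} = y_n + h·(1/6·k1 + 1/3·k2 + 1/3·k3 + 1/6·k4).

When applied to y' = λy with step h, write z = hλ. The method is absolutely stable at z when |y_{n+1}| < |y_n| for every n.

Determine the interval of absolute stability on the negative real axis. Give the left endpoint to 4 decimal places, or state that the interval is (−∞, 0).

z∈(-2.7853,0).

With y'=λy (z=hλ):
  order 4, 4-stage ⇒ R(z)=1+z+z^2/2+z^3/6+z^4/24
  (e.g. R(-0.66)=0.51779, |R|=0.51779)

Find x<0 with |R(x)|<1.
x=-0.66: |R|=0.5178
|R(-3.01)|=1.3951 |R(-1.51)|=0.2728 |R(-0.66)|=0.5178
Bisect:
  x_lo=-3.6519 |R|=3.3100  x_hi=-0.2101 |R|=0.8105
  mid=-1.93102 |R|=0.31267 →hi
  mid=-2.79148 |R|=1.00936 →lo
  mid=-2.36125 |R|=0.52757 →hi
  mid=-2.57636 |R|=0.72806 →hi
  mid=-2.68392 |R|=0.85761 →hi
  mid=-2.73770 |R|=0.93058 →hi
  mid=-2.76459 |R|=0.96923 →hi
  mid=-2.77803 |R|=0.98911 →hi
  mid=-2.78475 |R|=0.99919 →hi
  mid=-2.78812 |R|=1.00426 →lo
  ...
  [-2.78538,-2.78517] ⇒ x*=-2.7853
So |R|<1 on (-2.7853, 0).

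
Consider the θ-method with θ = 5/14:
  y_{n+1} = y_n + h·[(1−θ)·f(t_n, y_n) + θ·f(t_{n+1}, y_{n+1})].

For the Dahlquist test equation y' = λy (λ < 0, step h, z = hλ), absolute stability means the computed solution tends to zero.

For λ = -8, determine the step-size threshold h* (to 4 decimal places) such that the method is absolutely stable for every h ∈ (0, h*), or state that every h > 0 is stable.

(-7.0000,0); λ=-8 ⇒ h* = (7)/8 = 0.8750.

With y'=λy (z=hλ):
  y_{n+1} = y_n + z·[9/14·y_n + 5/14·y_{n+1}] ⇒ (1 − 5/14z)y_{n+1} = (1 + 9/14z)y_n
  ⇒ R(z) = (1 + 9/14z)/(1 − 5/14z).

Need |R(x)|<1, x<0.
x=-1.49: |R|=0.0275
R=−1: 1+9/14x = −1+5/14x ⇒ -2/7x=2 ⇒ x=2/(-2/7)=-7.0000
Confirm numerically:
  x=-6.773: |R|=0.98103 <1
  x=-5.265: |R|=0.82790 <1
  x=-4.018: |R|=0.65010 <1
  x=-3.016: |R|=0.45199 <1
  x=-7.320: |R|=1.02530 >1
  x=-7.123: |R|=1.00992 >1
  x=-7.029: |R|=1.00236 >1
So |R|<1 on (-7.0000, 0).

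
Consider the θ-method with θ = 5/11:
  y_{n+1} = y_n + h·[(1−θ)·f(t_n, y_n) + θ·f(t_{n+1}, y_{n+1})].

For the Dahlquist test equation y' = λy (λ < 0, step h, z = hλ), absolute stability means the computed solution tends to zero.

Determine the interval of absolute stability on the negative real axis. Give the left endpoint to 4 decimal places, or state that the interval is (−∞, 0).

z∈(-22.0000,0).

On y'=λy, z=hλ:
  y_{n+1} = y_n + z·[6/11·y_n + 5/11·y_{n+1}] ⇒ (1 − 5/11z)y_{n+1} = (1 + 6/11z)y_n
  R(z) = (1 + 6/11z)/(1 − 5/11z).

Solve |R(x)|<1 on ℝ⁻.
x=-1.25: |R|=0.2029
R=−1: 1+6/11x = −1+5/11x ⇒ -1/11x=2 ⇒ x=2/(-1/11)=-22.0000
Confirm numerically:
  x=-19.149: |R|=0.97329 <1
  x=-18.801: |R|=0.96953 <1
  x=-13.764: |R|=0.89682 <1
  x=-22.420: |R|=1.00341 >1
  x=-22.281: |R|=1.00230 >1
  x=-22.142: |R|=1.00117 >1
Stable set (-22.0000, 0).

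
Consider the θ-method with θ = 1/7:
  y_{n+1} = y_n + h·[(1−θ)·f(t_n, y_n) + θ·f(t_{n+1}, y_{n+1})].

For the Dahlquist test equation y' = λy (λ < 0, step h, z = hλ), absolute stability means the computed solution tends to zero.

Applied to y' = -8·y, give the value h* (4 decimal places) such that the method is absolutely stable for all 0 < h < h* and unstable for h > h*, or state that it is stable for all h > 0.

(-2.8000,0); λ=-8 ⇒ h* = (14/5)/8 = 0.3500.

Test eqn y'=λy, z=hλ:
  y_{n+1} = y_n + z·[6/7·y_n + 1/7·y_{n+1}] ⇒ (1 − 1/7z)y_{n+1} = (1 + 6/7z)y_n
  Hence R(z) = (1 + 6/7z)/(1 − 1/7z).

Boundary: |R(x)|=1, x<0.
x=-0.6: |R|=0.4474
R=−1: 1+6/7x = −1+1/7x ⇒ -5/7x=2 ⇒ x=2/(-5/7)=-2.8000
Confirm numerically:
  x=-2.621: |R|=0.90697 <1
  x=-2.366: |R|=0.76831 <1
  x=-2.255: |R|=0.70556 <1
  x=-2.054: |R|=0.58803 <1
  x=-3.221: |R|=1.20595 >1
  x=-2.958: |R|=1.07933 >1
Stable set (-2.8000, 0).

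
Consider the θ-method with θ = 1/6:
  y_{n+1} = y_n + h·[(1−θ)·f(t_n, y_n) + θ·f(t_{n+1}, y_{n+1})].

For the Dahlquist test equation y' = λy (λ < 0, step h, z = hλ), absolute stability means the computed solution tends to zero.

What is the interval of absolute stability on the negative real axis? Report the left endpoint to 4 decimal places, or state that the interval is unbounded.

z∈(-3.0000,0).

With y'=λy (z=hλ):
  y_{n+1} = y_n + z·[5/6·y_n + 1/6·y_{n+1}] ⇒ (1 − 1/6z)y_{n+1} = (1 + 5/6z)y_n
  so R(z) = (1 + 5/6z)/(1 − 1/6z).

Need |R(x)|<1, x<0.
x=-1.59: |R|=0.2569
R=−1: 1+5/6x = −1+1/6x ⇒ -2/3x=2 ⇒ x=2/(-2/3)=-3.0000
Confirm numerically:
  x=-2.936: |R|=0.97135 <1
  x=-2.701: |R|=0.86254 <1
  x=-1.648: |R|=0.29289 <1
  x=-3.349: |R|=1.14932 >1
  x=-3.279: |R|=1.12027 >1
Stable set (-3.0000, 0).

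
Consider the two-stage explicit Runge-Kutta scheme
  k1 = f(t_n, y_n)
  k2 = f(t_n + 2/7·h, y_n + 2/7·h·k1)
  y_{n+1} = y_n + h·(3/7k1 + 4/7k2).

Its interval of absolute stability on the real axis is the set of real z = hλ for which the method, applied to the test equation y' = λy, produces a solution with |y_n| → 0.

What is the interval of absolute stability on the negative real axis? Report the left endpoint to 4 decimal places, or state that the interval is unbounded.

Test eqn y'=λy, z=hλ:
  k1=λy_n ⇒ h·k1=z·y_n;  k2=λ(1+2/7z)y_n ⇒ h·k2=z(1+2/7z)y_n
  y_{n+1}/y_n = 1 + 3/7z + 4/7z(1+2/7z) = 1 + z + 8/49z²
  Hence R(z) = 1 + z + 8/49z².

Boundary: |R(x)|=1, x<0.
x=-0.45: |R|=0.5831
R=1: x+8/49x²=0 ⇒ x=−49/8=-6.1250; min R=1−1/(4·8/49)=-0.5312>−1
Confirm numerically:
  x=-5.537: |R|=0.46845 <1
  x=-4.646: |R|=0.12187 <1
  x=-3.395: |R|=0.51320 <1
  x=-6.657: |R|=1.57821 >1
  x=-6.228: |R|=1.10473 >1
So |R|<1 on (-6.1250, 0).

(-6.1250, 0).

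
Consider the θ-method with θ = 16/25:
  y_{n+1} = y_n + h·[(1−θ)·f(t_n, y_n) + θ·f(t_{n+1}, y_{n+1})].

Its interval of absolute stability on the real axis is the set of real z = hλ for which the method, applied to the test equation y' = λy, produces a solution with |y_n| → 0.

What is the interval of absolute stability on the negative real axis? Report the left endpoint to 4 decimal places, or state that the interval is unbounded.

Test eqn y'=λy, z=hλ:
  y_{n+1} = y_n + z·[9/25·y_n + 16/25·y_{n+1}] ⇒ (1 − 16/25z)y_{n+1} = (1 + 9/25z)y_n
  Hence R(z) = (1 + 9/25z)/(1 − 16/25z).

Solve |R(x)|<1 on ℝ⁻.
x=-1.59: |R|=0.2119
x=-2: |R|=0.1228
x=-10: |R|=0.3514
x=-100: |R|=0.5385
θ=16/25≥1/2 ⇒ |1+9/25x|<|1−16/25x| ∀x<0 ⇒ interval (−∞,0).

unbounded; (−∞, 0).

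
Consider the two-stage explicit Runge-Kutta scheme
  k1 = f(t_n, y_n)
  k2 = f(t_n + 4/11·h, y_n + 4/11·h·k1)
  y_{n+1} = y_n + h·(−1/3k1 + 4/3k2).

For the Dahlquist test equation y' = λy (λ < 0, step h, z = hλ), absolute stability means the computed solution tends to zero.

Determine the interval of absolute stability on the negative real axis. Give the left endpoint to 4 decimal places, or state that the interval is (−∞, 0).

(-2.0625, 0).

Test eqn y'=λy, z=hλ:
  k1=λy_n ⇒ h·k1=z·y_n;  k2=λ(1+4/11z)y_n ⇒ h·k2=z(1+4/11z)y_n
  y_{n+1}/y_n = 1 − 1/3z + 4/3z(1+4/11z) = 1 + z + 16/33z²
  Hence R(z) = 1 + z + 16/33z².

Need |R(x)|<1, x<0.
x=-0.96: |R|=0.4868
R=1: x+16/33x²=0 ⇒ x=−33/16=-2.0625; min R=1−1/(4·16/33)=0.4844>−1
Confirm numerically:
  x=-1.808: |R|=0.77690 <1
  x=-1.250: |R|=0.50758 <1
  x=-1.135: |R|=0.48959 <1
  x=-1.005: |R|=0.48471 <1
  x=-2.567: |R|=1.62790 >1
  x=-2.492: |R|=1.51894 >1
Interval (-2.0625, 0).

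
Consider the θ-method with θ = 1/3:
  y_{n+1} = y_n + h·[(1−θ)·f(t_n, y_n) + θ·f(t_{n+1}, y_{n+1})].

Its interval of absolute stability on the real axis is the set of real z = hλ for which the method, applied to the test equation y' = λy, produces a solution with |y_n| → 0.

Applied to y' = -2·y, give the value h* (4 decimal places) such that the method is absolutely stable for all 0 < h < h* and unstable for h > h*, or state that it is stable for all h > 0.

(-6.0000,0); λ=-2 ⇒ h* = (6)/2 = 3.0000.

Set f=λy, z=hλ:
  y_{n+1} = y_n + z·[2/3·y_n + 1/3·y_{n+1}] ⇒ (1 − 1/3z)y_{n+1} = (1 + 2/3z)y_n
  so R(z) = (1 + 2/3z)/(1 − 1/3z).

Boundary: |R(x)|=1, x<0.
x=-0.43: |R|=0.6239
R=−1: 1+2/3x = −1+1/3x ⇒ -1/3x=2 ⇒ x=2/(-1/3)=-6.0000
Confirm numerically:
  x=-4.816: |R|=0.84852 <1
  x=-4.597: |R|=0.81532 <1
  x=-3.898: |R|=0.69527 <1
  x=-6.521: |R|=1.05472 >1
  x=-6.373: |R|=1.03980 >1
  x=-6.232: |R|=1.02513 >1
Stable set (-6.0000, 0).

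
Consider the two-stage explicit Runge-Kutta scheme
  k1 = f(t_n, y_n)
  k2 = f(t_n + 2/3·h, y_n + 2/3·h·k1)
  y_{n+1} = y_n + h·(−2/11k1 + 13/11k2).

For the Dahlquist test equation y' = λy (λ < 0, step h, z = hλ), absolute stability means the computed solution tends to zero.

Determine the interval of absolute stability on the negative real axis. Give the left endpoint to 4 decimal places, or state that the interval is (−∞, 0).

(-1.2692, 0).

Set f=λy, z=hλ:
  k1=λy_n ⇒ h·k1=z·y_n;  k2=λ(1+2/3z)y_n ⇒ h·k2=z(1+2/3z)y_n
  y_{n+1}/y_n = 1 − 2/11z + 13/11z(1+2/3z) = 1 + z + 26/33z²
  ⇒ R(z) = 1 + z + 26/33z².

Solve |R(x)|<1 on ℝ⁻.
x=-1.77: |R|=1.6983
R=1: x+26/33x²=0 ⇒ x=−33/26=-1.2692; min R=1−1/(4·26/33)=0.6827>−1
Confirm numerically:
  x=-1.210: |R|=0.94353 <1
  x=-1.024: |R|=0.80215 <1
  x=-0.585: |R|=0.68463 <1
  x=-1.708: |R|=1.59045 >1
  x=-1.533: |R|=1.31859 >1
  x=-1.388: |R|=1.12988 >1
So |R|<1 on (-1.2692, 0).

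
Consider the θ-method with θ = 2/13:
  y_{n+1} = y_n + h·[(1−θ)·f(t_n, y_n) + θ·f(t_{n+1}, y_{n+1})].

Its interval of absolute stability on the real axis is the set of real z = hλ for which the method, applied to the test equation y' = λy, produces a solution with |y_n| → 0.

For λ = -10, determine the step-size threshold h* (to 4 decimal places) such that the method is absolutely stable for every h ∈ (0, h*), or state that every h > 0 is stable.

(-2.8889,0); λ=-10 ⇒ h* = (26/9)/10 = 0.2889.

On y'=λy, z=hλ:
  y_{n+1} = y_n + z·[11/13·y_n + 2/13·y_{n+1}] ⇒ (1 − 2/13z)y_{n+1} = (1 + 11/13z)y_n
  Hence R(z) = (1 + 11/13z)/(1 − 2/13z).

Solve |R(x)|<1 on ℝ⁻.
x=-1.06: |R|=0.0886
R=−1: 1+11/13x = −1+2/13x ⇒ -9/13x=2 ⇒ x=2/(-9/13)=-2.8889
Confirm numerically:
  x=-2.444: |R|=0.77616 <1
  x=-2.178: |R|=0.63137 <1
  x=-1.940: |R|=0.49408 <1
  x=-3.487: |R|=1.26950 >1
  x=-3.230: |R|=1.15776 >1
  x=-3.017: |R|=1.06058 >1
So |R|<1 on (-2.8889, 0).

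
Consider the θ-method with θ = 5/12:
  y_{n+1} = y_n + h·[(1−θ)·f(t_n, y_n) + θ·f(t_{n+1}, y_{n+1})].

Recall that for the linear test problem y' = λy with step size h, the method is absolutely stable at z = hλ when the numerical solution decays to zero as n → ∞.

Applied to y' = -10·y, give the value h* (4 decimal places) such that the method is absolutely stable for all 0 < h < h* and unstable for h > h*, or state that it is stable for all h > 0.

With y'=λy (z=hλ):
  y_{n+1} = y_n + z·[7/12·y_n + 5/12·y_{n+1}] ⇒ (1 − 5/12z)y_{n+1} = (1 + 7/12z)y_n
  Hence R(z) = (1 + 7/12z)/(1 − 5/12z).

Solve |R(x)|<1 on ℝ⁻.
x=-1.56: |R|=0.0545
R=−1: 1+7/12x = −1+5/12x ⇒ -1/6x=2 ⇒ x=2/(-1/6)=-12.0000
Confirm numerically:
  x=-11.238: |R|=0.97765 <1
  x=-8.254: |R|=0.85936 <1
  x=-5.597: |R|=0.67973 <1
  x=-4.969: |R|=0.61835 <1
  x=-12.169: |R|=1.00464 >1
  x=-12.123: |R|=1.00339 >1
Interval (-12.0000, 0).

(-12.0000,0); λ=-10 ⇒ h* = (12)/10 = 1.2000.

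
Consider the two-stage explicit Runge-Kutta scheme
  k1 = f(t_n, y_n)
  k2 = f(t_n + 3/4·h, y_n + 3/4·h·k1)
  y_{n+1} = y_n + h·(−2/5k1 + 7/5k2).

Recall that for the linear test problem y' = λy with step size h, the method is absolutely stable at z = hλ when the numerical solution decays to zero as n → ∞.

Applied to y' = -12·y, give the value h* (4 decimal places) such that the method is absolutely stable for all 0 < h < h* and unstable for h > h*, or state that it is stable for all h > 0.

(-0.9524,0); λ=-12 ⇒ h* = (20/21)/12 = 0.0794.

With y'=λy (z=hλ):
  k1=λy_n ⇒ h·k1=z·y_n;  k2=λ(1+3/4z)y_n ⇒ h·k2=z(1+3/4z)y_n
  y_{n+1}/y_n = 1 − 2/5z + 7/5z(1+3/4z) = 1 + z + 21/20z²
  so R(z) = 1 + z + 21/20z².

Boundary: |R(x)|=1, x<0.
x=-0.88: |R|=0.9331
R=1: x+21/20x²=0 ⇒ x=−20/21=-0.9524; min R=1−1/(4·21/20)=0.7619>−1
Confirm numerically:
  x=-0.811: |R|=0.87961 <1
  x=-0.668: |R|=0.80054 <1
  x=-0.663: |R|=0.79855 <1
  x=-0.519: |R|=0.76383 <1
  x=-1.374: |R|=1.60827 >1
  x=-1.242: |R|=1.37769 >1
Interval (-0.9524, 0).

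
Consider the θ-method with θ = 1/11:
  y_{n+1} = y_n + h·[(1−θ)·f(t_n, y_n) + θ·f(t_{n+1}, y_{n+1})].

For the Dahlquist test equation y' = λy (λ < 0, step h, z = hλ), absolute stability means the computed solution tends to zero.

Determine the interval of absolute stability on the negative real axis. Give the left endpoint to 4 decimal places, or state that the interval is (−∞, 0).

Set f=λy, z=hλ:
  y_{n+1} = y_n + z·[10/11·y_n + 1/11·y_{n+1}] ⇒ (1 − 1/11z)y_{n+1} = (1 + 10/11z)y_n
  R(z) = (1 + 10/11z)/(1 − 1/11z).

Find x<0 with |R(x)|<1.
x=-1.49: |R|=0.3122
R=−1: 1+10/11x = −1+1/11x ⇒ -9/11x=2 ⇒ x=2/(-9/11)=-2.4444
Confirm numerically:
  x=-2.382: |R|=0.95800 <1
  x=-1.738: |R|=0.50086 <1
  x=-1.193: |R|=0.07627 <1
  x=-1.016: |R|=0.06991 <1
  x=-3.014: |R|=1.36578 >1
  x=-2.506: |R|=1.04102 >1
Interval (-2.4444, 0).

z∈(-2.4444,0).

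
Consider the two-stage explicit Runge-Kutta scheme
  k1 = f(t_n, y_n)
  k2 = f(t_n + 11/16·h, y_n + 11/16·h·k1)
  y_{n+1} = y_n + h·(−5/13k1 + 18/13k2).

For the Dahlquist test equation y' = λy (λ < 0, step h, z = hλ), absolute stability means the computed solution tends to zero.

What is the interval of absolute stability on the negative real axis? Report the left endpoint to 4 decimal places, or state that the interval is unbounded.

z∈(-1.0505,0).

Test eqn y'=λy, z=hλ:
  k1=λy_n ⇒ h·k1=z·y_n;  k2=λ(1+11/16z)y_n ⇒ h·k2=z(1+11/16z)y_n
  y_{n+1}/y_n = 1 − 5/13z + 18/13z(1+11/16z) = 1 + z + 99/104z²
  ⇒ R(z) = 1 + z + 99/104z².

Need |R(x)|<1, x<0.
x=-0.95: |R|=0.9091
R=1: x+99/104x²=0 ⇒ x=−104/99=-1.0505; min R=1−1/(4·99/104)=0.7374>−1
Confirm numerically:
  x=-0.879: |R|=0.85649 <1
  x=-0.805: |R|=0.81187 <1
  x=-0.773: |R|=0.79580 <1
  x=-1.522: |R|=1.68311 >1
  x=-1.106: |R|=1.05843 >1
  x=-1.085: |R|=1.03563 >1
Stable set (-1.0505, 0).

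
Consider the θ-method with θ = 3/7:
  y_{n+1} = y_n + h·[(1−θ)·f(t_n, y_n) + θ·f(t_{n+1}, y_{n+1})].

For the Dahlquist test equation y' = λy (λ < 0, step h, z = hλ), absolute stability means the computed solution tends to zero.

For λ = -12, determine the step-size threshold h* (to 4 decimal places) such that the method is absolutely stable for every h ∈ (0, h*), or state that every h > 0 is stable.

On y'=λy, z=hλ:
  y_{n+1} = y_n + z·[4/7·y_n + 3/7·y_{n+1}] ⇒ (1 − 3/7z)y_{n+1} = (1 + 4/7z)y_n
  Hence R(z) = (1 + 4/7z)/(1 − 3/7z).

Find x<0 with |R(x)|<1.
x=-1.28: |R|=0.1734
R=−1: 1+4/7x = −1+3/7x ⇒ -1/7x=2 ⇒ x=2/(-1/7)=-14.0000
Confirm numerically:
  x=-8.237: |R|=0.81826 <1
  x=-6.990: |R|=0.74937 <1
  x=-6.827: |R|=0.73898 <1
  x=-14.248: |R|=1.00499 >1
  x=-14.074: |R|=1.00150 >1
So |R|<1 on (-14.0000, 0).

(-14.0000,0); λ=-12 ⇒ h* = (14)/12 = 1.1667.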